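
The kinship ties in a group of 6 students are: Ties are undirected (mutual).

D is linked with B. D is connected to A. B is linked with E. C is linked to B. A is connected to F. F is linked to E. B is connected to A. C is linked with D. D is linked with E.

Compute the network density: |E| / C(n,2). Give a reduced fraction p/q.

3/5

There are 9 edges and 6 nodes, so the maximum possible is C(6,2) = 15.
Density = 9/15 = 3/5.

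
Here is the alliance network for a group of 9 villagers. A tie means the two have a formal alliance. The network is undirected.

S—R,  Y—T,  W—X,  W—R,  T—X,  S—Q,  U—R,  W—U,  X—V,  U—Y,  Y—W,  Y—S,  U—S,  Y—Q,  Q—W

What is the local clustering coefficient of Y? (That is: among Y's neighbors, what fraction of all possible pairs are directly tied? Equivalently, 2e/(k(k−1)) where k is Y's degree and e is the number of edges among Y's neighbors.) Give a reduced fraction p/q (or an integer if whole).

2/5

Y's neighbors: Q, S, T, U, and W (k = 5).
Possible neighbor pairs: C(5,2) = 10. Edges among them: Q–S, Q–W, S–U, U–W → e = 4.
Clustering(Y) = 4/10 = 2/5.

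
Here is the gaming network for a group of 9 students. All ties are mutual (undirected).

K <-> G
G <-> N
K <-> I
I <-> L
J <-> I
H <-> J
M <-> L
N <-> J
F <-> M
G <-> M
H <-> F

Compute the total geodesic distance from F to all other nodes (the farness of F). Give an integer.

Distances from F: G:2, H:1, I:3, J:2, K:3, L:2, M:1, N:3.
Sum = 2 + 1 + 3 + 2 + 3 + 2 + 1 + 3 = 17.

17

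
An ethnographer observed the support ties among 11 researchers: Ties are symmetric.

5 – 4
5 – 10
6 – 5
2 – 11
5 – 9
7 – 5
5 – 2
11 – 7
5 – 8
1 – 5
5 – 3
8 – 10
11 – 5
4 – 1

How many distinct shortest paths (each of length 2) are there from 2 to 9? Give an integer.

1

The shortest distance is 2, and the only length-2 path is 2–5–9. So there is exactly 1 shortest path.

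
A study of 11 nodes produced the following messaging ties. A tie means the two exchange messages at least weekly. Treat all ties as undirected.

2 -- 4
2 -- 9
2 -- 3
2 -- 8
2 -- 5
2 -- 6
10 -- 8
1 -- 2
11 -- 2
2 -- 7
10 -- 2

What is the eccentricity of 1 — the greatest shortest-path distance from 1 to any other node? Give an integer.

Distances from 1: 2:1, 3:2, 4:2, 5:2, 6:2, 7:2, 8:2, 9:2, 10:2, 11:2.
The largest is 2 (to 8, 10, 5, 11, 9, 6, 7, 3, and 4), so the eccentricity of 1 is 2.

2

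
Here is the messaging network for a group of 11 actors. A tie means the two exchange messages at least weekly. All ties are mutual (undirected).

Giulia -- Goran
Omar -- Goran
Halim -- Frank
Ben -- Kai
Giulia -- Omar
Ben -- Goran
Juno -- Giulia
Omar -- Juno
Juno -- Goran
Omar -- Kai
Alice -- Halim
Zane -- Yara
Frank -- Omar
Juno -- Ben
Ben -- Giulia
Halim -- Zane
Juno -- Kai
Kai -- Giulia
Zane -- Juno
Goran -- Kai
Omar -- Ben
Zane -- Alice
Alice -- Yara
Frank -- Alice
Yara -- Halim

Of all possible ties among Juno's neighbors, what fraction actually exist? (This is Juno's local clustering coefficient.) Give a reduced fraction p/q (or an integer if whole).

Juno's neighbors: Ben, Giulia, Goran, Kai, Omar, and Zane (k = 6).
Possible neighbor pairs: C(6,2) = 15. Edges among them: Ben–Giulia, Ben–Goran, Ben–Kai, Ben–Omar, Giulia–Goran, Giulia–Kai, Giulia–Omar, Goran–Kai, Goran–Omar, Kai–Omar → e = 10.
Clustering(Juno) = 10/15 = 2/3.

2/3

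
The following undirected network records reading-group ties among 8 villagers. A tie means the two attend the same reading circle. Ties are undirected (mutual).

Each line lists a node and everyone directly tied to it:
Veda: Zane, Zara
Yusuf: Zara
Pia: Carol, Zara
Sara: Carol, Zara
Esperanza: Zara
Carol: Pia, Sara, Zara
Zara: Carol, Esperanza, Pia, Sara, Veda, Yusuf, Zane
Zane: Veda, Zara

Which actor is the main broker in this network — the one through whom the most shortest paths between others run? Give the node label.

Zara

Unnormalized betweenness of each node: Carol:1/2, Esperanza:0, Pia:0, Sara:0, Veda:0, Yusuf:0, Zane:0, Zara:35/2.
Zara has the largest value, 35/2, making it the main broker — the node through which the most shortest paths run.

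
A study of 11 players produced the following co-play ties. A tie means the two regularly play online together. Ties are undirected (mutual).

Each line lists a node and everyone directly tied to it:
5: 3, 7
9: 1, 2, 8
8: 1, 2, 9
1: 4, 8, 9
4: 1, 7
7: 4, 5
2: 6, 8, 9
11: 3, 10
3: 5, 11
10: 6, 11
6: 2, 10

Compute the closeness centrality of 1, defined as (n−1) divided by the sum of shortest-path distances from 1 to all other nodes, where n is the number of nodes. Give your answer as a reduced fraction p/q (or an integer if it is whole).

5/13

Distances from 1: 2:2, 3:4, 4:1, 5:3, 6:3, 7:2, 8:1, 9:1, 10:4, 11:5. Sum = 26.
n = 11, so closeness = 10/26 = 5/13.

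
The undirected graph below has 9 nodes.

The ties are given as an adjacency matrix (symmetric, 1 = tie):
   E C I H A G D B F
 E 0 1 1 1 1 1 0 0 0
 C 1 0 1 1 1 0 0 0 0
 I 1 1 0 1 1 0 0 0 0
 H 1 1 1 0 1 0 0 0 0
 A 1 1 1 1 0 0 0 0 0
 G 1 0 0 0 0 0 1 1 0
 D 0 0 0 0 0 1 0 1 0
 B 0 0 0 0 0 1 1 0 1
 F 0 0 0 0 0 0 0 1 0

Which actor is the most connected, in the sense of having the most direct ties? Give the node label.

E

Degrees — A:4, B:3, C:4, D:2, E:5, F:1, G:3, H:4, I:4.
The maximum is 5, attained only by E.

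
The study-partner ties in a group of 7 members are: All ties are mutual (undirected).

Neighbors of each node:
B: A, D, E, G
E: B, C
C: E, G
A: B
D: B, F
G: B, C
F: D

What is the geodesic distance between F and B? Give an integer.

One shortest route is F – D – B, which uses 2 edges, and F and B are not directly tied, so nothing shorter exists. So d(F,B) = 2.

2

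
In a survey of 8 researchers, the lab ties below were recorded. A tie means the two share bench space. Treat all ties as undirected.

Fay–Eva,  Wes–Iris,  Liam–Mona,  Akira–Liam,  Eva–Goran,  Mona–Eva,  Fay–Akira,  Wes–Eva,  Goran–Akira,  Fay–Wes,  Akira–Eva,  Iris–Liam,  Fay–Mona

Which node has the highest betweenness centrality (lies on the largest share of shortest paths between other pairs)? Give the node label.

Eva

Unnormalized betweenness of each node: Akira:3, Eva:13/3, Fay:4/3, Goran:0, Iris:1, Liam:17/6, Mona:1, Wes:5/2.
Eva has the largest value, 13/3, making it the main broker — the node through which the most shortest paths run.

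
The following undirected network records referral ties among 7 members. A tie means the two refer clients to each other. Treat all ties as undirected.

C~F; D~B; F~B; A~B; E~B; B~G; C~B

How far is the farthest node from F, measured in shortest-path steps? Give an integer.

2

Distances from F: A:2, B:1, C:1, D:2, E:2, G:2.
The largest is 2 (to A, G, D, and E), so the eccentricity of F is 2.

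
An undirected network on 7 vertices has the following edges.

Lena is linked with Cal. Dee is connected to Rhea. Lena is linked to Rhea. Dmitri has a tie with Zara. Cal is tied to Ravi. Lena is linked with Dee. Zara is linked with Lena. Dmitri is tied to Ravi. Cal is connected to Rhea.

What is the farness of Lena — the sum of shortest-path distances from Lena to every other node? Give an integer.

Distances from Lena: Cal:1, Dee:1, Dmitri:2, Ravi:2, Rhea:1, Zara:1.
Sum = 1 + 1 + 2 + 2 + 1 + 1 = 8.

8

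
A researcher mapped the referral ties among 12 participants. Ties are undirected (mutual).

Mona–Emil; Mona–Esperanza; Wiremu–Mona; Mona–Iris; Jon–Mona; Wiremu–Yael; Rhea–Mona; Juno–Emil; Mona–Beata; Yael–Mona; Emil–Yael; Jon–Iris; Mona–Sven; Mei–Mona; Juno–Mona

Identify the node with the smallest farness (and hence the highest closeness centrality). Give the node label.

Farness (sum of distances to all others) for each node — Beata:21, Emil:19, Esperanza:21, Iris:20, Jon:20, Juno:20, Mei:21, Mona:11, Rhea:21, Sven:21, Wiremu:20, Yael:19.
The smallest farness is 11, for Mona, so Mona has the highest closeness.

Mona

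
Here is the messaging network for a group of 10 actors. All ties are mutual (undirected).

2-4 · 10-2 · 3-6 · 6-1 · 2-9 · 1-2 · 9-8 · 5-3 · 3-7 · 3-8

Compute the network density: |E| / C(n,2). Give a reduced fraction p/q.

2/9

There are 10 edges and 10 nodes, so the maximum possible is C(10,2) = 45.
Density = 10/45 = 2/9.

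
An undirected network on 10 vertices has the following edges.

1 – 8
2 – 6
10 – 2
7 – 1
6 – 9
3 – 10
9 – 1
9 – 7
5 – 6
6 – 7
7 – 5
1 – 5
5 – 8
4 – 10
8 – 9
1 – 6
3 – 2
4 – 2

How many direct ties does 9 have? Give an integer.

9 is directly tied to 1, 6, 7, and 8. That is 4 neighbors, so the degree of 9 is 4.

4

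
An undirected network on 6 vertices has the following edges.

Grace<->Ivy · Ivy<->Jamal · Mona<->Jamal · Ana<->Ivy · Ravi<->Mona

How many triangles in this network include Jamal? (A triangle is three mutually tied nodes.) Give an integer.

0

Jamal's neighbors are Ivy and Mona, but none of them are tied to each other, so no triangle contains Jamal.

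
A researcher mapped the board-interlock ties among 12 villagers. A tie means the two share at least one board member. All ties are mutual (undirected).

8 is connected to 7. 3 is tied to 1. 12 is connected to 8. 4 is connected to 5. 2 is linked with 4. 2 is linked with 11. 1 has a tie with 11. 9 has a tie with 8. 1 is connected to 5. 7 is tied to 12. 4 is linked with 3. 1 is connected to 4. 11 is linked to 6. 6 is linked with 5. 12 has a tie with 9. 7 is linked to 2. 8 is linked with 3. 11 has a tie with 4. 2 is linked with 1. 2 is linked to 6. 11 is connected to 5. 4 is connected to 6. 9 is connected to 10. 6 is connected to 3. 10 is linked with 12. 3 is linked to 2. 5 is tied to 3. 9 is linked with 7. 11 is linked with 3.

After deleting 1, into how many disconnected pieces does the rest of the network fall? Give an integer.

1's neighbors (2, 3, 4, 5, and 11) remain reachable from one another through other ties, so the rest of the network stays in one piece.

1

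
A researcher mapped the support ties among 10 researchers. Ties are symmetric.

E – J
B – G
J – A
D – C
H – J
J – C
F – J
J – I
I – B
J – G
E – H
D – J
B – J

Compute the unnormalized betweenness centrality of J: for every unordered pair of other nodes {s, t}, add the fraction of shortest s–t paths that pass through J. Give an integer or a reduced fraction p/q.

Pairs whose geodesics pass through J — A–C: 1; A–B: 1; A–G: 1; A–I: 1; A–H: 1; A–E: 1; A–F: 1; A–D: 1; C–B: 1; C–G: 1; C–I: 1; C–H: 1; C–E: 1; C–F: 1 … (+18 more pairs).
All other pairs contribute 0.
Summing the contributions gives betweenness(J) = 63/2.

63/2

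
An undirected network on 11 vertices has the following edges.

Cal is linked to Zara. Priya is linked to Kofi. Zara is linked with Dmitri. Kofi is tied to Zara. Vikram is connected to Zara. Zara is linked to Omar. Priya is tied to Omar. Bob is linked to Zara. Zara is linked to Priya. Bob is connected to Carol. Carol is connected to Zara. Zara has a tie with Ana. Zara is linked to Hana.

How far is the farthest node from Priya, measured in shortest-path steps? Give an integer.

Distances from Priya: Ana:2, Bob:2, Cal:2, Carol:2, Dmitri:2, Hana:2, Kofi:1, Omar:1, Vikram:2, Zara:1.
The largest is 2 (to Vikram, Cal, Dmitri, Ana, Bob, Hana, and Carol), so the eccentricity of Priya is 2.

2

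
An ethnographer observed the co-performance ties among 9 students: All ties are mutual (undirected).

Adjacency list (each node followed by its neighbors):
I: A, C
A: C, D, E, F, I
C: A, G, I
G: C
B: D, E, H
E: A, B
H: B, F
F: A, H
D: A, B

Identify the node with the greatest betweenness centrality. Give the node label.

A

Unnormalized betweenness of each node: A:35/2, B:5/2, C:7, D:2, E:2, F:4, G:0, H:1, I:0.
A has the largest value, 35/2, making it the main broker — the node through which the most shortest paths run.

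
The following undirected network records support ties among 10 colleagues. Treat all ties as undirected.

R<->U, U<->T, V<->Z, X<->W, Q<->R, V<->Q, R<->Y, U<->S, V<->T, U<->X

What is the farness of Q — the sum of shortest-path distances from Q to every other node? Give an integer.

20

Distances from Q: R:1, S:3, T:2, U:2, V:1, W:4, X:3, Y:2, Z:2.
Sum = 1 + 3 + 2 + 2 + 1 + 4 + 3 + 2 + 2 = 20.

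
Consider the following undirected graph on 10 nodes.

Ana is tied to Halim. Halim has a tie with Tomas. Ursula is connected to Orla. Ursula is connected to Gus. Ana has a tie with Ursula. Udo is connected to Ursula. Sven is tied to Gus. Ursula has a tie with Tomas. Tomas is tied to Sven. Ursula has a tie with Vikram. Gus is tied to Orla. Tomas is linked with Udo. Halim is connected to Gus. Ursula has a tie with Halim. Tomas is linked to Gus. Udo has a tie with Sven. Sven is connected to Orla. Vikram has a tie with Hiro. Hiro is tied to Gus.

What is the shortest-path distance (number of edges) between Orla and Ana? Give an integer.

One shortest route is Orla – Ursula – Ana, which uses 2 edges, and Orla and Ana are not directly tied, so nothing shorter exists. So d(Orla,Ana) = 2.

2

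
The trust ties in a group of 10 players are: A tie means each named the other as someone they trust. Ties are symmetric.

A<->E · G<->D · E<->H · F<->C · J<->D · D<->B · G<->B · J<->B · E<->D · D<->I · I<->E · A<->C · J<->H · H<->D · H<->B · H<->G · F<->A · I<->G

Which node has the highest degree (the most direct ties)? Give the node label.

Degrees — A:3, B:4, C:2, D:6, E:4, F:2, G:4, H:5, I:3, J:3.
The maximum is 6, attained only by D.

D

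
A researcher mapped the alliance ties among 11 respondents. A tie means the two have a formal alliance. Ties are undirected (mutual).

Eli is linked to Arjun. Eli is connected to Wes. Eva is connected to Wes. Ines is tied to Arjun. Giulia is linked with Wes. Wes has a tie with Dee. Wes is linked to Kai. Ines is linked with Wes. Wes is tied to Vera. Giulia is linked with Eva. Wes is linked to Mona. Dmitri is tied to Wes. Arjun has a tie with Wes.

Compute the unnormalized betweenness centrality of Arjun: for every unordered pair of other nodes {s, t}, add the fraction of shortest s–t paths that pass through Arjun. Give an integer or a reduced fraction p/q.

Pairs whose geodesics pass through Arjun — Eli–Ines: 1/2.
All other pairs contribute 0.
Summing the contributions gives betweenness(Arjun) = 1/2.

1/2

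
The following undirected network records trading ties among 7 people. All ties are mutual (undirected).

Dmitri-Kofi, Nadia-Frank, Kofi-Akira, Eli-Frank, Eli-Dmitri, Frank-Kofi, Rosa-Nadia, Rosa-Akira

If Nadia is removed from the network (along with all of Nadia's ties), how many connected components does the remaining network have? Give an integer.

1

Nadia's neighbors (Frank and Rosa) remain reachable from one another through other ties, so the rest of the network stays in one piece.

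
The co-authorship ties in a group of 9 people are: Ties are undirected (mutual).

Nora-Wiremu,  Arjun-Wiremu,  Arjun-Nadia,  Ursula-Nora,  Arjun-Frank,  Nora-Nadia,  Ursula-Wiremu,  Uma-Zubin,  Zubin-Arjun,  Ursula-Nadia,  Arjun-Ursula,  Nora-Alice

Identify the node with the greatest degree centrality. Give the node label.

Degrees — Alice:1, Arjun:5, Frank:1, Nadia:3, Nora:4, Uma:1, Ursula:4, Wiremu:3, Zubin:2.
The maximum is 5, attained only by Arjun.

Arjun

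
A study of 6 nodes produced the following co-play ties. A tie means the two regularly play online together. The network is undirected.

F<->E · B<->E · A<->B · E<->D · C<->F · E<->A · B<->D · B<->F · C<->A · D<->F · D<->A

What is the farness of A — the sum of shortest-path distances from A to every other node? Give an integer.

Distances from A: B:1, C:1, D:1, E:1, F:2.
Sum = 1 + 1 + 1 + 1 + 2 = 6.

6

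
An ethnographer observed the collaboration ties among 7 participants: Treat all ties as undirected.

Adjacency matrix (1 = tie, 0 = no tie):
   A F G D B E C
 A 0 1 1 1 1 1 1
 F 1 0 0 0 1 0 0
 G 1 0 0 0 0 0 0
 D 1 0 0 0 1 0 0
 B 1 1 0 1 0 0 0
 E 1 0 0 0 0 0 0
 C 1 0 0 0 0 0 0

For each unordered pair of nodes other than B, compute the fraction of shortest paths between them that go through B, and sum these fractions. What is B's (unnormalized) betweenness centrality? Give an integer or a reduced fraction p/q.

Pairs whose geodesics pass through B — F–D: 1/2.
All other pairs contribute 0.
Summing the contributions gives betweenness(B) = 1/2.

1/2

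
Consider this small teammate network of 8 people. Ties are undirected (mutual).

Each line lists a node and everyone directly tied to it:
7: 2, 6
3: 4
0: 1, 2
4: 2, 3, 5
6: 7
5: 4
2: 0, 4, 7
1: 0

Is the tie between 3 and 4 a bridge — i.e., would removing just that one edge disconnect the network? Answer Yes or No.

Without the 3–4 edge there is no alternate route between 3 and 4, so the network disconnects. It is a bridge.

Yes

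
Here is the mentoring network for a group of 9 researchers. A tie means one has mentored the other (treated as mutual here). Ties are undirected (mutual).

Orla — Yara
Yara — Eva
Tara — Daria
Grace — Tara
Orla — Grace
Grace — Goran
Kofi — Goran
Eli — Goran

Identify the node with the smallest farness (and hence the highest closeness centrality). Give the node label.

Grace

Farness (sum of distances to all others) for each node — Daria:26, Eli:24, Eva:29, Goran:17, Grace:14, Kofi:24, Orla:17, Tara:19, Yara:22.
The smallest farness is 14, for Grace, so Grace has the highest closeness.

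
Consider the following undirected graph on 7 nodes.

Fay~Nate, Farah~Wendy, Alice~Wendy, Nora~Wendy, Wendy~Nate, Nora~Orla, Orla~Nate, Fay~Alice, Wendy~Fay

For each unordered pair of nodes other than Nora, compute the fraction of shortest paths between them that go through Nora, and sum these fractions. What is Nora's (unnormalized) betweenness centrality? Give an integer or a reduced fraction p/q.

Pairs whose geodesics pass through Nora — Alice–Orla: 1/3; Orla–Wendy: 1/2; Orla–Farah: 1/2.
All other pairs contribute 0.
Summing the contributions gives betweenness(Nora) = 4/3.

4/3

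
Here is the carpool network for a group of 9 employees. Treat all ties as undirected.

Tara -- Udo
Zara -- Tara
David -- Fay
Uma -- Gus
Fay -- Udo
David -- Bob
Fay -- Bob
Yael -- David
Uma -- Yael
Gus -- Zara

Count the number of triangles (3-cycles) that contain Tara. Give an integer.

0

Tara's neighbors are Udo and Zara, but none of them are tied to each other, so no triangle contains Tara.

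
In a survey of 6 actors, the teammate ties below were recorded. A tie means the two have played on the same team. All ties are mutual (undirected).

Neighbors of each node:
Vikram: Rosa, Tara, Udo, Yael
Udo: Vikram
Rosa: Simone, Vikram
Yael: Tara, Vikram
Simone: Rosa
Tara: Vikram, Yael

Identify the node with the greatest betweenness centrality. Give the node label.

Unnormalized betweenness of each node: Rosa:4, Simone:0, Tara:0, Udo:0, Vikram:8, Yael:0.
Vikram has the largest value, 8, making it the main broker — the node through which the most shortest paths run.

Vikram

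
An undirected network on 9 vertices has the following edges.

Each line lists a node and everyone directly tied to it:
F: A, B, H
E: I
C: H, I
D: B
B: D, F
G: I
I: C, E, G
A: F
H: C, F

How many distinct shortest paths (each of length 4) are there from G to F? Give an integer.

The shortest distance is 4, and the only length-4 path is G–I–C–H–F. So there is exactly 1 shortest path.

1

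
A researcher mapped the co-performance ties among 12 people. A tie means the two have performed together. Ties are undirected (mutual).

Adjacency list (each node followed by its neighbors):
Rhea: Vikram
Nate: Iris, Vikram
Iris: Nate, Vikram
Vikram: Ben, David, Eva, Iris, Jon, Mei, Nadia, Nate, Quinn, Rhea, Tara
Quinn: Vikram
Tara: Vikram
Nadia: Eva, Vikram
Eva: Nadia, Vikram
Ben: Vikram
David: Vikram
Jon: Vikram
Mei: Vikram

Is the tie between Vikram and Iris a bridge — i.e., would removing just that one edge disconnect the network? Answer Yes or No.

Even without that edge, Vikram still reaches Iris via Vikram – Nate – Iris, so the network stays connected. Not a bridge.

No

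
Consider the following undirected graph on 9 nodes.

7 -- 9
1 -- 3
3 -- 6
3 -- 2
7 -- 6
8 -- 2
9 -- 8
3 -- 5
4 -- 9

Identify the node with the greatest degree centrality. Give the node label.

Degrees — 1:1, 2:2, 3:4, 4:1, 5:1, 6:2, 7:2, 8:2, 9:3.
The maximum is 4, attained only by 3.

3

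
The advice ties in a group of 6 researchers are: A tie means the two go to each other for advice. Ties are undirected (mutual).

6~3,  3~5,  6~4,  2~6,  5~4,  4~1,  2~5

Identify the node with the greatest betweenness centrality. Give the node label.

Unnormalized betweenness of each node: 1:0, 2:1/3, 3:1/3, 4:13/3, 5:5/2, 6:5/2.
4 has the largest value, 13/3, making it the main broker — the node through which the most shortest paths run.

4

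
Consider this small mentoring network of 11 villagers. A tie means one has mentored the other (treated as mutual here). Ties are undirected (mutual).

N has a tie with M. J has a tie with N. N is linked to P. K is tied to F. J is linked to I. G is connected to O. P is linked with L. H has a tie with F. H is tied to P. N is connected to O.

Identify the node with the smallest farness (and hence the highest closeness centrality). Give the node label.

Farness (sum of distances to all others) for each node — F:32, G:35, H:25, I:35, J:26, K:41, L:29, M:28, N:19, O:26, P:20.
The smallest farness is 19, for N, so N has the highest closeness.

N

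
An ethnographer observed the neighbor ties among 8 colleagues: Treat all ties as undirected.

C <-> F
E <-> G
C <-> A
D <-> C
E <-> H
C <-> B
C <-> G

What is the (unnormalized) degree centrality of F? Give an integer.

F is directly tied to C. That is 1 neighbor, so the degree of F is 1.

1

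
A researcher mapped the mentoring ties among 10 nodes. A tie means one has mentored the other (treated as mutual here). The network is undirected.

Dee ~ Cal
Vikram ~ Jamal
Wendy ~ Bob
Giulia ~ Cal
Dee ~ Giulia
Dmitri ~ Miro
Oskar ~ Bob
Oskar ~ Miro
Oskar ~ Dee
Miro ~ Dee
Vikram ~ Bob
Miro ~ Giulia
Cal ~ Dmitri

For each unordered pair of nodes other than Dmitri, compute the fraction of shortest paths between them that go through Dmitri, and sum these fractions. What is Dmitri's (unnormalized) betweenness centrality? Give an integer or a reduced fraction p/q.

1/3

Pairs whose geodesics pass through Dmitri — Miro–Cal: 1/3.
All other pairs contribute 0.
Summing the contributions gives betweenness(Dmitri) = 1/3.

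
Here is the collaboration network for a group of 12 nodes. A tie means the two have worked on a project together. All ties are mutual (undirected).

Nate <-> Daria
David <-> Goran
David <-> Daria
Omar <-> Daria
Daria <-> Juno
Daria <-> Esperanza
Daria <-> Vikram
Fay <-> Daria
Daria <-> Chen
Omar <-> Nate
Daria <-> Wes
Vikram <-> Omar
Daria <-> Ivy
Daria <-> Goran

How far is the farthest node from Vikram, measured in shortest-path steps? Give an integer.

Distances from Vikram: Chen:2, Daria:1, David:2, Esperanza:2, Fay:2, Goran:2, Ivy:2, Juno:2, Nate:2, Omar:1, Wes:2.
The largest is 2 (to David, Fay, Juno, Wes, Esperanza, Chen, Goran, Ivy, and Nate), so the eccentricity of Vikram is 2.

2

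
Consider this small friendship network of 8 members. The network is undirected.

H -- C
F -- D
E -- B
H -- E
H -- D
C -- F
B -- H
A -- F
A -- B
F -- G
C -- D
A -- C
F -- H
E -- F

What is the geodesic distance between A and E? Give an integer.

2

One shortest route is A – F – E, which uses 2 edges, and A and E are not directly tied, so nothing shorter exists. So d(A,E) = 2.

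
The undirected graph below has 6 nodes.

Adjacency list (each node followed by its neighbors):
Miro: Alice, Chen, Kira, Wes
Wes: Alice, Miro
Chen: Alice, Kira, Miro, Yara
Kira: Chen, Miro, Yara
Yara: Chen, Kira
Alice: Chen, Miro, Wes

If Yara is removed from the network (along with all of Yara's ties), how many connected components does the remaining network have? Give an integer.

1

Yara's neighbors (Chen and Kira) remain reachable from one another through other ties, so the rest of the network stays in one piece.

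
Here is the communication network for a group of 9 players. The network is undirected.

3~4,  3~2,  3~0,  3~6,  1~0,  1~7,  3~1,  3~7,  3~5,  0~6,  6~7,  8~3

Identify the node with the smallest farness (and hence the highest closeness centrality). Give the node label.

3

Farness (sum of distances to all others) for each node — 0:13, 1:13, 2:15, 3:8, 4:15, 5:15, 6:13, 7:13, 8:15.
The smallest farness is 8, for 3, so 3 has the highest closeness.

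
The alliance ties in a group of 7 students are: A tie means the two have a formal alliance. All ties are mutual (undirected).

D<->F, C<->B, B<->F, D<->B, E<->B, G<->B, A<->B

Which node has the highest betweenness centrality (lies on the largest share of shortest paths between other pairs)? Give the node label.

Unnormalized betweenness of each node: A:0, B:14, C:0, D:0, E:0, F:0, G:0.
B has the largest value, 14, making it the main broker — the node through which the most shortest paths run.

B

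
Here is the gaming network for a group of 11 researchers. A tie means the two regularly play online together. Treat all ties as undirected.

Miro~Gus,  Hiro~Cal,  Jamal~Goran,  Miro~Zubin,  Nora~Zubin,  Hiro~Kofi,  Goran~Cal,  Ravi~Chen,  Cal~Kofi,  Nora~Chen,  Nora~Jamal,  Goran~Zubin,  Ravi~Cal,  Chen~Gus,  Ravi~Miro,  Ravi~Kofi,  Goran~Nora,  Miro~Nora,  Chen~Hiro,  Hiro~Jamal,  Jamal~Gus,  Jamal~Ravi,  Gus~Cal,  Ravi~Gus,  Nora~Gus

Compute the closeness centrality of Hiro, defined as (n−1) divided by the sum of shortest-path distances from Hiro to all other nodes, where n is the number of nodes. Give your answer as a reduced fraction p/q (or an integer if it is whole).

5/9

Distances from Hiro: Cal:1, Chen:1, Goran:2, Gus:2, Jamal:1, Kofi:1, Miro:3, Nora:2, Ravi:2, Zubin:3. Sum = 18.
n = 11, so closeness = 10/18 = 5/9.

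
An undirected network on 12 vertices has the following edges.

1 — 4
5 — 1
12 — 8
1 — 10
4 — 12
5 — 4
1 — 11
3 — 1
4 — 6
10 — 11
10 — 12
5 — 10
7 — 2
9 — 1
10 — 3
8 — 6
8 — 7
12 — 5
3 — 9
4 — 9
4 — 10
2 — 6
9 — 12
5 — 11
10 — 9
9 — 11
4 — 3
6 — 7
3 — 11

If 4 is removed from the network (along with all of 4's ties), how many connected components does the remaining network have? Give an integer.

4's neighbors (1, 3, 5, 6, 9, 10, and 12) remain reachable from one another through other ties, so the rest of the network stays in one piece.

1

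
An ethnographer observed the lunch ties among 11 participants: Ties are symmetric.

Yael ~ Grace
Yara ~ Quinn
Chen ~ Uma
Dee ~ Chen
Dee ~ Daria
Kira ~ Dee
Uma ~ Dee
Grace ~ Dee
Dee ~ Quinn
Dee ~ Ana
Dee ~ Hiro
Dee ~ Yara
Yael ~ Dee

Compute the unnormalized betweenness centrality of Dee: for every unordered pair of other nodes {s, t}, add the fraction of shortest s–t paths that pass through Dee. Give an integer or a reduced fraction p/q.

Pairs whose geodesics pass through Dee — Grace–Quinn: 1; Grace–Kira: 1; Grace–Yara: 1; Grace–Hiro: 1; Grace–Uma: 1; Grace–Chen: 1; Grace–Ana: 1; Grace–Daria: 1; Quinn–Yael: 1; Quinn–Kira: 1; Quinn–Hiro: 1; Quinn–Uma: 1; Quinn–Chen: 1; Quinn–Ana: 1 … (+28 more pairs).
All other pairs contribute 0.
Summing the contributions gives betweenness(Dee) = 42.

42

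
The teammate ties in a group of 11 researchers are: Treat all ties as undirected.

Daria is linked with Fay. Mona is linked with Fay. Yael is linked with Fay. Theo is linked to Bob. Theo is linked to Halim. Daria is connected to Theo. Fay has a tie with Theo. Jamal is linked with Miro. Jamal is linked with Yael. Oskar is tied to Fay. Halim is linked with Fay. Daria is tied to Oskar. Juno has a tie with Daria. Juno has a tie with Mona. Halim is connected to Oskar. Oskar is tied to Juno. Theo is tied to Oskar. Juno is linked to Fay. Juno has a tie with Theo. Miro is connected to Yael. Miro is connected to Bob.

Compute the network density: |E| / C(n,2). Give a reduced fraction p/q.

21/55

There are 21 edges and 11 nodes, so the maximum possible is C(11,2) = 55.
Density = 21/55.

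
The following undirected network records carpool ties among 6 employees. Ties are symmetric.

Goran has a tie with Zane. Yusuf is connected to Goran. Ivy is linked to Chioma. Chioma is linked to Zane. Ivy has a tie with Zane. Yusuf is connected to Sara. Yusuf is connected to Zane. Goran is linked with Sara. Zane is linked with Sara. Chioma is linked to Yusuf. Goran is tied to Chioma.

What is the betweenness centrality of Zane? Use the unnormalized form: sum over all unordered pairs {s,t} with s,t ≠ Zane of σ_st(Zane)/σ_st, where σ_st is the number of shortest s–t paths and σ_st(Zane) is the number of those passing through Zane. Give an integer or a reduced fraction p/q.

Pairs whose geodesics pass through Zane — Ivy–Yusuf: 1/2; Ivy–Sara: 1; Ivy–Goran: 1/2; Chioma–Sara: 1/3.
All other pairs contribute 0.
Summing the contributions gives betweenness(Zane) = 7/3.

7/3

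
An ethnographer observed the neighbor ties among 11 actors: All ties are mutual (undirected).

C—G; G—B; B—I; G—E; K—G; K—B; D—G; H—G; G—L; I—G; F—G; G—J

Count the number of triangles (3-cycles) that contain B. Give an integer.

2

B's neighbors: G, I, and K.
Neighbor pairs that are themselves tied: B–G–I; B–G–K. Each forms one triangle with B, for 2 in total.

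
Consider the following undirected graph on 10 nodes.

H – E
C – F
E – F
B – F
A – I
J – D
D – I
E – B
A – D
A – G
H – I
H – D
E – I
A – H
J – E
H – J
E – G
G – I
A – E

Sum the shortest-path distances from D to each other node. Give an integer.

Distances from D: A:1, B:3, C:4, E:2, F:3, G:2, H:1, I:1, J:1.
Sum = 1 + 3 + 4 + 2 + 3 + 2 + 1 + 1 + 1 = 18.

18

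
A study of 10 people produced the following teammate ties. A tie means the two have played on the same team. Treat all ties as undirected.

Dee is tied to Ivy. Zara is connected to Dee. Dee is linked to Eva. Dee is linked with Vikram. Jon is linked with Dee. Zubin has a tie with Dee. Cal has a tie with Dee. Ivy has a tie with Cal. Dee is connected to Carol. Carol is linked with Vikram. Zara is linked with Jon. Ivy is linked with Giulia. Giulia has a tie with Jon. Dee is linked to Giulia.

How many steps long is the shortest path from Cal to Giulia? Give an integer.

2

One shortest route is Cal – Dee – Giulia, which uses 2 edges, and Cal and Giulia are not directly tied, so nothing shorter exists. So d(Cal,Giulia) = 2.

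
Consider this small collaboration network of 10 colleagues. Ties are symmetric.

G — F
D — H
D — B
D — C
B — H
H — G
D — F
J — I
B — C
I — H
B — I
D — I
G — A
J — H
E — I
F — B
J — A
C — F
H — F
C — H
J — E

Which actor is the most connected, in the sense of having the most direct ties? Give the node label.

H

Degrees — A:2, B:5, C:4, D:5, E:2, F:5, G:3, H:7, I:5, J:4.
The maximum is 7, attained only by H.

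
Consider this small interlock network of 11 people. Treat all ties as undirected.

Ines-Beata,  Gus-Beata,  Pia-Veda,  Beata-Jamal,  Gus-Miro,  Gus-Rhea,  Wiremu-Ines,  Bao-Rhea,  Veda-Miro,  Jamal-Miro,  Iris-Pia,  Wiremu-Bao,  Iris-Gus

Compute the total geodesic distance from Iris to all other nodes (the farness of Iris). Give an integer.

23

Distances from Iris: Bao:3, Beata:2, Gus:1, Ines:3, Jamal:3, Miro:2, Pia:1, Rhea:2, Veda:2, Wiremu:4.
Sum = 3 + 2 + 1 + 3 + 3 + 2 + 1 + 2 + 2 + 4 = 23.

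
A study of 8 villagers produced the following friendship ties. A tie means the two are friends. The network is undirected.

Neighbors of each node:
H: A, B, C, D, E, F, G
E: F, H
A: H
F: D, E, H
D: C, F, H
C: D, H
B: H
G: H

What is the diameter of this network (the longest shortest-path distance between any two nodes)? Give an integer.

Eccentricity of each node (its greatest distance to any other): A:2, B:2, C:2, D:2, E:2, F:2, G:2, H:1.
The maximum eccentricity is 2, realized for instance by the pair G–A via G – H – A. So the diameter is 2.

2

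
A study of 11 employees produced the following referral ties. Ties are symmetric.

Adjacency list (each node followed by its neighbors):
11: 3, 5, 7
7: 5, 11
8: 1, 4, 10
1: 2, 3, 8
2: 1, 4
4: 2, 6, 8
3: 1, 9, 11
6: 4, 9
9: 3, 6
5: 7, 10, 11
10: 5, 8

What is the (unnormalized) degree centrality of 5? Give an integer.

5 is directly tied to 7, 10, and 11. That is 3 neighbors, so the degree of 5 is 3.

3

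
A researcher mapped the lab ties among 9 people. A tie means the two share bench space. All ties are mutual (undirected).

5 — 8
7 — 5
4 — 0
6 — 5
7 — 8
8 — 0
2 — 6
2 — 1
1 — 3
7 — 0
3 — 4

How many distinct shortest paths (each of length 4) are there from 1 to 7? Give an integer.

The shortest distance is 4. The length-4 paths are: 1–2–6–5–7; 1–3–4–0–7.
That gives 2 distinct shortest paths.

2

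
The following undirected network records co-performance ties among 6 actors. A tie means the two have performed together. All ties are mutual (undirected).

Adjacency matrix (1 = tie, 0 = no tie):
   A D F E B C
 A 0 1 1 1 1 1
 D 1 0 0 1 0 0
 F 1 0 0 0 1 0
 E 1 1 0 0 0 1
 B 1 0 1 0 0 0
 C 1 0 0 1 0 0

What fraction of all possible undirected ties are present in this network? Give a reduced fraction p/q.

8/15

There are 8 edges and 6 nodes, so the maximum possible is C(6,2) = 15.
Density = 8/15.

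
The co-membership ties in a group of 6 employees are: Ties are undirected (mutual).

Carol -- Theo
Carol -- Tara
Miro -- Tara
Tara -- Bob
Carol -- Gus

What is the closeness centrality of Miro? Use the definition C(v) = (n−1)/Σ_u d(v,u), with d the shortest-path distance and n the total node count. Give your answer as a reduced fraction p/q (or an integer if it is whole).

Distances from Miro: Bob:2, Carol:2, Gus:3, Tara:1, Theo:3. Sum = 11.
n = 6, so closeness = 5/11.

5/11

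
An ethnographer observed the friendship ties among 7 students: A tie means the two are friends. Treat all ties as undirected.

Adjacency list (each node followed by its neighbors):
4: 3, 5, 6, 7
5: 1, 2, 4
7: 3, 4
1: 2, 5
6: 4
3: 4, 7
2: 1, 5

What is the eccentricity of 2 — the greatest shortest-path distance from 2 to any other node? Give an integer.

3

Distances from 2: 1:1, 3:3, 4:2, 5:1, 6:3, 7:3.
The largest is 3 (to 6, 3, and 7), so the eccentricity of 2 is 3.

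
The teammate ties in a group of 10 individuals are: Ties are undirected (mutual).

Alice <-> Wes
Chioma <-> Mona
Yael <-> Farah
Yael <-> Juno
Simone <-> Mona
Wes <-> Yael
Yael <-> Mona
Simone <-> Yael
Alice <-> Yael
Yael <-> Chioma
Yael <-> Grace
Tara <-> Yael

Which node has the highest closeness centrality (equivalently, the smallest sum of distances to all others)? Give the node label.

Yael

Farness (sum of distances to all others) for each node — Alice:16, Chioma:16, Farah:17, Grace:17, Juno:17, Mona:15, Simone:16, Tara:17, Wes:16, Yael:9.
The smallest farness is 9, for Yael, so Yael has the highest closeness.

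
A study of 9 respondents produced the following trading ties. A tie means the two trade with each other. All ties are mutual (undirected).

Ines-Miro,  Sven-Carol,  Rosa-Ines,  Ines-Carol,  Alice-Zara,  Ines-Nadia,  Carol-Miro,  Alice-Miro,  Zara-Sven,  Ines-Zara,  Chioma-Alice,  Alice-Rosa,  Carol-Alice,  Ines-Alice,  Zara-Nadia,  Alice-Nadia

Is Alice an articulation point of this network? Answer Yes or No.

Removing Alice leaves {Carol, Ines, Miro, Nadia, Rosa, Sven, and Zara} with no path to {Chioma}, so the network splits into 2 components. Alice is a cut vertex.

Yes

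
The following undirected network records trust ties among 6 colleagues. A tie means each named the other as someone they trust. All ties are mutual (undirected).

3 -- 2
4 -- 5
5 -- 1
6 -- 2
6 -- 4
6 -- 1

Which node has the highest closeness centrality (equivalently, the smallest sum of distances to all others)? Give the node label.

6

Farness (sum of distances to all others) for each node — 1:9, 2:9, 3:13, 4:9, 5:11, 6:7.
The smallest farness is 7, for 6, so 6 has the highest closeness.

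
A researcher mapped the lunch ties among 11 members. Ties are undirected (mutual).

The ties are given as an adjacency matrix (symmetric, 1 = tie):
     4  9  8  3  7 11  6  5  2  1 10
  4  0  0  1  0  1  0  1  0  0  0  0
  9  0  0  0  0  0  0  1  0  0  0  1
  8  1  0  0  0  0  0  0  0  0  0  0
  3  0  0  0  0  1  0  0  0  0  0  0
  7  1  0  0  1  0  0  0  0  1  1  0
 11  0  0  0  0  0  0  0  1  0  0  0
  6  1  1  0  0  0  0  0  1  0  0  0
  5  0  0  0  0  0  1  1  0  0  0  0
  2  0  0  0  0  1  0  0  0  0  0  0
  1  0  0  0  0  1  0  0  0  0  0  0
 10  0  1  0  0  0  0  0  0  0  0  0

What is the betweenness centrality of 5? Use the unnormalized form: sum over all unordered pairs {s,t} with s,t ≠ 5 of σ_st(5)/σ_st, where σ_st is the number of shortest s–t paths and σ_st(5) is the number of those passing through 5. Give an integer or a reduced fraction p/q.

9

Pairs whose geodesics pass through 5 — 4–11: 1; 9–11: 1; 8–11: 1; 3–11: 1; 7–11: 1; 11–6: 1; 11–2: 1; 11–1: 1; 11–10: 1.
All other pairs contribute 0.
Summing the contributions gives betweenness(5) = 9.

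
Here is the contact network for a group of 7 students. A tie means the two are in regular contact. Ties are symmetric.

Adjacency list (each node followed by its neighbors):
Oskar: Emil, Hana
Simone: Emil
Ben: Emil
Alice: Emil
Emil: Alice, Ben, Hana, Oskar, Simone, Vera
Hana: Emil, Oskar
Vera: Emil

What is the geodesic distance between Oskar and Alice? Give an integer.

One shortest route is Oskar – Emil – Alice, which uses 2 edges, and Oskar and Alice are not directly tied, so nothing shorter exists. So d(Oskar,Alice) = 2.

2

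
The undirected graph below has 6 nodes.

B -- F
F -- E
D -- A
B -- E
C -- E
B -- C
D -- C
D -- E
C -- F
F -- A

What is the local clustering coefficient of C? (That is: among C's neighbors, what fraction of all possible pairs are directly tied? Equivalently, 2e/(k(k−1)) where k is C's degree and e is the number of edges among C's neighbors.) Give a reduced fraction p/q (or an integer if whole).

2/3

C's neighbors: B, D, E, and F (k = 4).
Possible neighbor pairs: C(4,2) = 6. Edges among them: B–E, B–F, D–E, E–F → e = 4.
Clustering(C) = 4/6 = 2/3.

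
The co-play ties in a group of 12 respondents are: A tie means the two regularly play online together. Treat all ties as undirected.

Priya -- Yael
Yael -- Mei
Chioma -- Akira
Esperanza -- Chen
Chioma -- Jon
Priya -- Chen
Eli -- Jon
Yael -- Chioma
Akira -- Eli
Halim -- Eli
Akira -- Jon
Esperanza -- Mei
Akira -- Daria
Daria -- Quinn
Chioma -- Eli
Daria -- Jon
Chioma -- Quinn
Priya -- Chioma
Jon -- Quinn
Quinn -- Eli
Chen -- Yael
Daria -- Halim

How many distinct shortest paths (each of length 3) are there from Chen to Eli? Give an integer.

2

The shortest distance is 3. The length-3 paths are: Chen–Yael–Chioma–Eli; Chen–Priya–Chioma–Eli.
That gives 2 distinct shortest paths.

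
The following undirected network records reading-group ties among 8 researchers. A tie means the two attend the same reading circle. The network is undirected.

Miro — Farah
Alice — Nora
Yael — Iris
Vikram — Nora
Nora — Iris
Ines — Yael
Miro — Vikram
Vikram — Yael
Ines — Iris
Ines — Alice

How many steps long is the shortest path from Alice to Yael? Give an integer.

2

One shortest route is Alice – Ines – Yael, which uses 2 edges, and Alice and Yael are not directly tied, so nothing shorter exists. So d(Alice,Yael) = 2.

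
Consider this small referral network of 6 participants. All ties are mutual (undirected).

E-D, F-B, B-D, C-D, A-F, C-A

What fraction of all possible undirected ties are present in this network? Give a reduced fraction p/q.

2/5

There are 6 edges and 6 nodes, so the maximum possible is C(6,2) = 15.
Density = 6/15 = 2/5.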